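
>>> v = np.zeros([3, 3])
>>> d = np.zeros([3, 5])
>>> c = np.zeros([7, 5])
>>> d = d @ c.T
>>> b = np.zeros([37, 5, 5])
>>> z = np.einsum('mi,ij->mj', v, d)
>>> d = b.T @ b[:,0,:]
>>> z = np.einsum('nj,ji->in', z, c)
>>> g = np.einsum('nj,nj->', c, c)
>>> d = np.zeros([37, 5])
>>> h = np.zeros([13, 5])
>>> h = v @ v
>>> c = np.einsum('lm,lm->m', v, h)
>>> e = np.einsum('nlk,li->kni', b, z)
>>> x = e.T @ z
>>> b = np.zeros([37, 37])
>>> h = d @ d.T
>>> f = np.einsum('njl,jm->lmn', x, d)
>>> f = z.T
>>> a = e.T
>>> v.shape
(3, 3)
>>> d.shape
(37, 5)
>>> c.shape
(3,)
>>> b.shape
(37, 37)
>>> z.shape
(5, 3)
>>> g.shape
()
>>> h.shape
(37, 37)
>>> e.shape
(5, 37, 3)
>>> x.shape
(3, 37, 3)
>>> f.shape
(3, 5)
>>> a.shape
(3, 37, 5)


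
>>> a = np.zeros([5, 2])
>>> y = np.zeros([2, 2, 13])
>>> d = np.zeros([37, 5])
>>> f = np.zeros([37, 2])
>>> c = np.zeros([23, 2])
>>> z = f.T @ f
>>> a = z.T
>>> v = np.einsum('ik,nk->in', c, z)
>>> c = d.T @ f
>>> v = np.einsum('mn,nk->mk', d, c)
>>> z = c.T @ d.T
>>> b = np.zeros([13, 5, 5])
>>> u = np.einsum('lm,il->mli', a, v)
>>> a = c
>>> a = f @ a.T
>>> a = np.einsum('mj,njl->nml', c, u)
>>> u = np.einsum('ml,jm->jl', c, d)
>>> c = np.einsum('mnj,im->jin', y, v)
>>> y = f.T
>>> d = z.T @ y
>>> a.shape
(2, 5, 37)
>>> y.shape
(2, 37)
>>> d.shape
(37, 37)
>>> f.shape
(37, 2)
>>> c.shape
(13, 37, 2)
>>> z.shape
(2, 37)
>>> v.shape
(37, 2)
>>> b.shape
(13, 5, 5)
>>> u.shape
(37, 2)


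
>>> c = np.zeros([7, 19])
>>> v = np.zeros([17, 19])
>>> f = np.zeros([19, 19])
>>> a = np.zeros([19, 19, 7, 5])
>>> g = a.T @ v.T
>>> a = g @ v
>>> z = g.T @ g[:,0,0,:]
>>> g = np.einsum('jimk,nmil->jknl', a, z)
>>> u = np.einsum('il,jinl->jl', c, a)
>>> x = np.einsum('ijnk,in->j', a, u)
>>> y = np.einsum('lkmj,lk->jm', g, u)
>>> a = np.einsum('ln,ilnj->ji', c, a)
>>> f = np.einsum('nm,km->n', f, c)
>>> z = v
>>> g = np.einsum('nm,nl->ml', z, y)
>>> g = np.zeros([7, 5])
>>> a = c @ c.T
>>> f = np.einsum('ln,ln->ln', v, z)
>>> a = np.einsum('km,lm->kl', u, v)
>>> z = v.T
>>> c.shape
(7, 19)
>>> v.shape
(17, 19)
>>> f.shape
(17, 19)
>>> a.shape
(5, 17)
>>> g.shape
(7, 5)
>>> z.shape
(19, 17)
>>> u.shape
(5, 19)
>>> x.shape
(7,)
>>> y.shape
(17, 17)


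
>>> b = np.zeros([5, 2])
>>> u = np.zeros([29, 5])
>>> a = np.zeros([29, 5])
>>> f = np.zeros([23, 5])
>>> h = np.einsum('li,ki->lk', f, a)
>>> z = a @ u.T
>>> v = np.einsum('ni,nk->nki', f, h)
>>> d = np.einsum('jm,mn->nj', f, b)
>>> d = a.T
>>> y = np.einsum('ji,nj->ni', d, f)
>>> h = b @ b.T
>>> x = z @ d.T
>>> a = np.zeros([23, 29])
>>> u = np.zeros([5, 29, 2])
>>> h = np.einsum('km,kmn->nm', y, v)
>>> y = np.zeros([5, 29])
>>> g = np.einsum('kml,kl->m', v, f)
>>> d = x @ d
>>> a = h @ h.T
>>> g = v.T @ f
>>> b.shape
(5, 2)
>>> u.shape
(5, 29, 2)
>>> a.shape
(5, 5)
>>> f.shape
(23, 5)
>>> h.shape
(5, 29)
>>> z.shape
(29, 29)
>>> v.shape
(23, 29, 5)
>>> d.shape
(29, 29)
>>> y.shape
(5, 29)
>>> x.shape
(29, 5)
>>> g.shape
(5, 29, 5)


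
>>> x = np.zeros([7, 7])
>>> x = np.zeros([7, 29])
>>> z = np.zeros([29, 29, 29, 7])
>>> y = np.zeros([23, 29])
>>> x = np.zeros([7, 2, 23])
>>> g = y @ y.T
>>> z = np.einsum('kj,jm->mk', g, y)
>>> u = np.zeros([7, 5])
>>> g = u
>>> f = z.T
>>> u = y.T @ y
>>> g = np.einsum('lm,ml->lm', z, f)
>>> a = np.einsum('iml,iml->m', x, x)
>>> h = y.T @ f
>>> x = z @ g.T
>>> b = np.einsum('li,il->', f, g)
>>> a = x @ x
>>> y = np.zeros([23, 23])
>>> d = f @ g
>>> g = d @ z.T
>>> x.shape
(29, 29)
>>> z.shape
(29, 23)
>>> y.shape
(23, 23)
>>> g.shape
(23, 29)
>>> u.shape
(29, 29)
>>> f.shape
(23, 29)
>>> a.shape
(29, 29)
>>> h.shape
(29, 29)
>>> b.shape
()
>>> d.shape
(23, 23)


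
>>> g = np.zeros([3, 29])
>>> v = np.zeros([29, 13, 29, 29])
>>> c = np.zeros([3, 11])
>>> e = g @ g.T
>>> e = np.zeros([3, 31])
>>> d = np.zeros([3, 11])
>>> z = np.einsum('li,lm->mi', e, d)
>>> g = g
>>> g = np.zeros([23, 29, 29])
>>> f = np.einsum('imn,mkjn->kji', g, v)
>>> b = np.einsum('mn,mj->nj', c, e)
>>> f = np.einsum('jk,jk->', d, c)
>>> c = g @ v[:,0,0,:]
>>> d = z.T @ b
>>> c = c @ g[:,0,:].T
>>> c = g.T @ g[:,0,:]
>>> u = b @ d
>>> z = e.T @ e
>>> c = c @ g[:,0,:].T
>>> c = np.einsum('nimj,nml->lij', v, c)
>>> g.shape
(23, 29, 29)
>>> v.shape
(29, 13, 29, 29)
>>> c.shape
(23, 13, 29)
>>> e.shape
(3, 31)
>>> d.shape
(31, 31)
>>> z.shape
(31, 31)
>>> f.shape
()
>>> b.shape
(11, 31)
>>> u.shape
(11, 31)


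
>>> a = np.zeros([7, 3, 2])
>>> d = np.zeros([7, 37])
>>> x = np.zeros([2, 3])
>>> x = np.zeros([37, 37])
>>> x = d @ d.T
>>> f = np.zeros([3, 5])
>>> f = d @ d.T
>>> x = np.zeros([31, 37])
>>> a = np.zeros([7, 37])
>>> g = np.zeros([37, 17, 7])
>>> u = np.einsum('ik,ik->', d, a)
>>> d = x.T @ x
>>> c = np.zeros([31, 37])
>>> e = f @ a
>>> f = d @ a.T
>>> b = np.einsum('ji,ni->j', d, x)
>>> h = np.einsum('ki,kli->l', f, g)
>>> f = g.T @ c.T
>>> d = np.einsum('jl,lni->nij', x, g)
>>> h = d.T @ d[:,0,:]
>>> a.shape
(7, 37)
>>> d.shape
(17, 7, 31)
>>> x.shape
(31, 37)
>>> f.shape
(7, 17, 31)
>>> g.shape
(37, 17, 7)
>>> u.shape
()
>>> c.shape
(31, 37)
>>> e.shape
(7, 37)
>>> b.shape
(37,)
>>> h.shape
(31, 7, 31)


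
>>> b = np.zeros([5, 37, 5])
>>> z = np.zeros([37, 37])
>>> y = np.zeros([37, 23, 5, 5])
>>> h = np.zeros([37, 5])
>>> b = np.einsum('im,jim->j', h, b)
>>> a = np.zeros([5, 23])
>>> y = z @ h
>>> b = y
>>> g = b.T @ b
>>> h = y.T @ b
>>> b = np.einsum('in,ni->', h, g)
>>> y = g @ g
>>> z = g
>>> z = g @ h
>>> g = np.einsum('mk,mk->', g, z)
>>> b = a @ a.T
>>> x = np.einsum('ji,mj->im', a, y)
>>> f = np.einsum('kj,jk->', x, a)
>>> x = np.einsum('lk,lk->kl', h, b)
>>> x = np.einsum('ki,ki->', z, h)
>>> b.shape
(5, 5)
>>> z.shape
(5, 5)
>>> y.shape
(5, 5)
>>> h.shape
(5, 5)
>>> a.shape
(5, 23)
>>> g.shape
()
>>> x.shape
()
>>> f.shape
()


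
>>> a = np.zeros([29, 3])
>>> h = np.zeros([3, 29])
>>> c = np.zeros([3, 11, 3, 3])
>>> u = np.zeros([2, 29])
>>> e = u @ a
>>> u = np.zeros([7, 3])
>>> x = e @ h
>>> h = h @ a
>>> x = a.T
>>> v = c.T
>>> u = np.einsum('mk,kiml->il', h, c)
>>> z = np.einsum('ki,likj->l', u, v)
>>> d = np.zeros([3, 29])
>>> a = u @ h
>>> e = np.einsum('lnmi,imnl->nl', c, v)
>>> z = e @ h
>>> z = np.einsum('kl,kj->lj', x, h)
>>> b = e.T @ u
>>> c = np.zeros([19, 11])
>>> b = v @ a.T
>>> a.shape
(11, 3)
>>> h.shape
(3, 3)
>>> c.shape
(19, 11)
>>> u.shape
(11, 3)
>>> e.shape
(11, 3)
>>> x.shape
(3, 29)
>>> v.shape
(3, 3, 11, 3)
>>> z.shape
(29, 3)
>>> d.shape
(3, 29)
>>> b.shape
(3, 3, 11, 11)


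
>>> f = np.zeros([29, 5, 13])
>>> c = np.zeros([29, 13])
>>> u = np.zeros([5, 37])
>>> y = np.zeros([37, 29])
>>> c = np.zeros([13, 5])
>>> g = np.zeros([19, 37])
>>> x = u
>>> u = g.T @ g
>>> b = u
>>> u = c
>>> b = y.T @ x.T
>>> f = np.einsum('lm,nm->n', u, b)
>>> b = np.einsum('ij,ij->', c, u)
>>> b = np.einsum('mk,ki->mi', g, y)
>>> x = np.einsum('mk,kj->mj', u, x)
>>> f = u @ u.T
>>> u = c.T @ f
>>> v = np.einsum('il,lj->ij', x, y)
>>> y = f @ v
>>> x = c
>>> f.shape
(13, 13)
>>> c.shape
(13, 5)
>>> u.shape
(5, 13)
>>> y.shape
(13, 29)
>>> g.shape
(19, 37)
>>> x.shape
(13, 5)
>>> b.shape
(19, 29)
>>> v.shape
(13, 29)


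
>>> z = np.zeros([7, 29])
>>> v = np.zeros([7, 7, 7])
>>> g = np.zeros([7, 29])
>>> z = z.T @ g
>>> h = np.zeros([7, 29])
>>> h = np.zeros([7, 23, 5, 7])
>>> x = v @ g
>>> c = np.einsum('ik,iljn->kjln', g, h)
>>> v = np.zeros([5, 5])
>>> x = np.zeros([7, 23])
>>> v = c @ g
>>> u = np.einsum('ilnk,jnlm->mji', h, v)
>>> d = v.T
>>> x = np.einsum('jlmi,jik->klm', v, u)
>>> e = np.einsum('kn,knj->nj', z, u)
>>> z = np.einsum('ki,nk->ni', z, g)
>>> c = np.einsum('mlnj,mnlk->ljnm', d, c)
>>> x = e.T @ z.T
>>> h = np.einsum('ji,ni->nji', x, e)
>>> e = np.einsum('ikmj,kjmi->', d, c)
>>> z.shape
(7, 29)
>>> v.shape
(29, 5, 23, 29)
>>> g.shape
(7, 29)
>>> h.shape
(29, 7, 7)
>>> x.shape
(7, 7)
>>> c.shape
(23, 29, 5, 29)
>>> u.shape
(29, 29, 7)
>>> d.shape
(29, 23, 5, 29)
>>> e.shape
()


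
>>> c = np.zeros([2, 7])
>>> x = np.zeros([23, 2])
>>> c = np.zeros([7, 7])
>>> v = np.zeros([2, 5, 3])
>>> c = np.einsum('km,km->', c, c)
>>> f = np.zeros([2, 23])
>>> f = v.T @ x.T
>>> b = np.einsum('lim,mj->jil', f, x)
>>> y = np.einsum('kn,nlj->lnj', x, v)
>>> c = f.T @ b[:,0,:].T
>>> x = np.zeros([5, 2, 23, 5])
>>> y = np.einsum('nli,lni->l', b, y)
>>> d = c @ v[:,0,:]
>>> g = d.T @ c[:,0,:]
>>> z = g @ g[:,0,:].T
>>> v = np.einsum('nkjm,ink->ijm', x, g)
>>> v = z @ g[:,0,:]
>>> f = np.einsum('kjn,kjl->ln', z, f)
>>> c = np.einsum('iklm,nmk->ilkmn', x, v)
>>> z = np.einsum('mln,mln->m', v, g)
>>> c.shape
(5, 23, 2, 5, 3)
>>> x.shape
(5, 2, 23, 5)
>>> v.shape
(3, 5, 2)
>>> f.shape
(23, 3)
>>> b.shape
(2, 5, 3)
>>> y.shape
(5,)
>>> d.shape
(23, 5, 3)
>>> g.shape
(3, 5, 2)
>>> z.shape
(3,)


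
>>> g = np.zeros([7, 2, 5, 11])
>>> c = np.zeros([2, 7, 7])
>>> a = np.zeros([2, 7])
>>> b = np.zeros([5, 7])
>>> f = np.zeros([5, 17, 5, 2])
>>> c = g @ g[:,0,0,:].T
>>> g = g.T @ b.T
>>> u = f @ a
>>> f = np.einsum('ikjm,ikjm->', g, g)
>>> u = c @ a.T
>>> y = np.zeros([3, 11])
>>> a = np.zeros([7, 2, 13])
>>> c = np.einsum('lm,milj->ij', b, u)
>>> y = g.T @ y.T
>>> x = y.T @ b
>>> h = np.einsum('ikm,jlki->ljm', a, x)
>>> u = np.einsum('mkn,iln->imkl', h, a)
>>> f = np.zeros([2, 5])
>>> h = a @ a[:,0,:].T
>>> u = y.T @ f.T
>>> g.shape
(11, 5, 2, 5)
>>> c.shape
(2, 2)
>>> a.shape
(7, 2, 13)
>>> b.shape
(5, 7)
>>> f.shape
(2, 5)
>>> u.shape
(3, 5, 2, 2)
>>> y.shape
(5, 2, 5, 3)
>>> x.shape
(3, 5, 2, 7)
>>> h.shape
(7, 2, 7)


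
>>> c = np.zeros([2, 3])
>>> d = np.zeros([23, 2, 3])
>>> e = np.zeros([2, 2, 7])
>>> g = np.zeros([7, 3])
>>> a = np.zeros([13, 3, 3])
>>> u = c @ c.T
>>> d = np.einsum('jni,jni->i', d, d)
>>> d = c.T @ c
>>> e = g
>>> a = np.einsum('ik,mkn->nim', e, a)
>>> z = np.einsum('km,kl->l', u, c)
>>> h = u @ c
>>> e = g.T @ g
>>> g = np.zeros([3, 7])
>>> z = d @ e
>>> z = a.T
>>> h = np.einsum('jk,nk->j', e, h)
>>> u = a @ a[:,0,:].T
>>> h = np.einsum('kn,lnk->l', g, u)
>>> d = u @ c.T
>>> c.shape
(2, 3)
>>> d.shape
(3, 7, 2)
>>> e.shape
(3, 3)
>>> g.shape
(3, 7)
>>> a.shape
(3, 7, 13)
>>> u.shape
(3, 7, 3)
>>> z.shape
(13, 7, 3)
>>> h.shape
(3,)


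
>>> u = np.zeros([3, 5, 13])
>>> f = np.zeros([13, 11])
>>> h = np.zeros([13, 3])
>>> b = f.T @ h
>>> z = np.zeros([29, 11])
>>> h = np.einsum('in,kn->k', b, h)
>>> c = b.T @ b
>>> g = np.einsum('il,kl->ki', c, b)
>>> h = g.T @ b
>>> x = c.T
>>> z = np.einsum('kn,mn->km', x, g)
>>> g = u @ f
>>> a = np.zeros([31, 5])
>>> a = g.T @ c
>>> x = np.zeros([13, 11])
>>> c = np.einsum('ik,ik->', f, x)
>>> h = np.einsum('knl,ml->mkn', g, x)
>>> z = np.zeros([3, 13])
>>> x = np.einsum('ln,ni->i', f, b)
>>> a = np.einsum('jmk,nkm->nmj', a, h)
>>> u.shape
(3, 5, 13)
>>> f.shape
(13, 11)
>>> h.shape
(13, 3, 5)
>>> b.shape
(11, 3)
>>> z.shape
(3, 13)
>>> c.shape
()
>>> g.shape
(3, 5, 11)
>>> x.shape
(3,)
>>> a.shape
(13, 5, 11)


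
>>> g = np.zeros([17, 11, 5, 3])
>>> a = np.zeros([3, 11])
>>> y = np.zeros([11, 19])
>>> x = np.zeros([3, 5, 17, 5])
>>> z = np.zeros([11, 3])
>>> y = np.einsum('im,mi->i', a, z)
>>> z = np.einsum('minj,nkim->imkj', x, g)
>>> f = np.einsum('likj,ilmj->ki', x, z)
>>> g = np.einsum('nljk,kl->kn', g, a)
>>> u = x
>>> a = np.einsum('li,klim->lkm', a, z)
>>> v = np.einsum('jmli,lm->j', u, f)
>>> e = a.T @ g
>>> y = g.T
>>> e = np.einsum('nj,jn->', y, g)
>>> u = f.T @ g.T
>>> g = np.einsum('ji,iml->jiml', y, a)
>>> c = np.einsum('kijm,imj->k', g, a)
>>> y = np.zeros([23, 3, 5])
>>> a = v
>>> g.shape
(17, 3, 5, 5)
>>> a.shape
(3,)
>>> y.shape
(23, 3, 5)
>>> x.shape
(3, 5, 17, 5)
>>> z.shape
(5, 3, 11, 5)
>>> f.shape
(17, 5)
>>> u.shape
(5, 3)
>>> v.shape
(3,)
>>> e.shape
()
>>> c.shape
(17,)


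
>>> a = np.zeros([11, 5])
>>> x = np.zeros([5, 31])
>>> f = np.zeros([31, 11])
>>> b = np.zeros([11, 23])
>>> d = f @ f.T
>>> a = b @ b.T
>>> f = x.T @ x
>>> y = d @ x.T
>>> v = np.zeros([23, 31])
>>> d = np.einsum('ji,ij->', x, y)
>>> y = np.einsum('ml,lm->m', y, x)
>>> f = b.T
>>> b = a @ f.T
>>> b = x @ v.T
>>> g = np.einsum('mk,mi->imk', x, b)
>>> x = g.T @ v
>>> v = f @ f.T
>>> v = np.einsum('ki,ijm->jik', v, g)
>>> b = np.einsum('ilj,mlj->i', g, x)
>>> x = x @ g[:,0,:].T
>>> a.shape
(11, 11)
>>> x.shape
(31, 5, 23)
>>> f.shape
(23, 11)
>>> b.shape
(23,)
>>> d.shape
()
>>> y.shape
(31,)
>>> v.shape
(5, 23, 23)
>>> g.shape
(23, 5, 31)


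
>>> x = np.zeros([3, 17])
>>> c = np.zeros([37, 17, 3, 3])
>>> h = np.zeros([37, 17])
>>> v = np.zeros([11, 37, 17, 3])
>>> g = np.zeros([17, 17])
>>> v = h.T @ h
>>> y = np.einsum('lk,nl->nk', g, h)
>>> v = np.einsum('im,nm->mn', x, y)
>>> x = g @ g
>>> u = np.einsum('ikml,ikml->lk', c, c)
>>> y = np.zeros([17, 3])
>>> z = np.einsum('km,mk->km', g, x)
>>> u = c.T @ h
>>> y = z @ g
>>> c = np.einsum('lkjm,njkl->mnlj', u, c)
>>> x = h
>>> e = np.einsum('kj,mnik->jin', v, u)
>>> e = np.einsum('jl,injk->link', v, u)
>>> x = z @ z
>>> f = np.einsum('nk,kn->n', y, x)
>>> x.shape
(17, 17)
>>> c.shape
(17, 37, 3, 17)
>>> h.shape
(37, 17)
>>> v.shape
(17, 37)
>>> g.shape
(17, 17)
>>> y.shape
(17, 17)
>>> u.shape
(3, 3, 17, 17)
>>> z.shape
(17, 17)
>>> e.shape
(37, 3, 3, 17)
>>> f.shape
(17,)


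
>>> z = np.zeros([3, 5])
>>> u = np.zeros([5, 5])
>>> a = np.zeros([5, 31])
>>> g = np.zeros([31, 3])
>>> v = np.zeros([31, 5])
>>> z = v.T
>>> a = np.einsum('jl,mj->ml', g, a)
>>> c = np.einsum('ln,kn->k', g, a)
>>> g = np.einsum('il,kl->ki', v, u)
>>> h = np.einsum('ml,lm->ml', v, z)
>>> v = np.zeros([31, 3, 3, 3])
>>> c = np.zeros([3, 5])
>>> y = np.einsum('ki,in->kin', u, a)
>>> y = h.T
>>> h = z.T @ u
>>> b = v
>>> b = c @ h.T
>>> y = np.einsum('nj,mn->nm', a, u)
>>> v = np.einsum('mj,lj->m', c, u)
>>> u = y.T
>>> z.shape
(5, 31)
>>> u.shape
(5, 5)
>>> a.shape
(5, 3)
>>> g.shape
(5, 31)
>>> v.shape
(3,)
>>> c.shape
(3, 5)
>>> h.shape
(31, 5)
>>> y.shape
(5, 5)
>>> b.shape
(3, 31)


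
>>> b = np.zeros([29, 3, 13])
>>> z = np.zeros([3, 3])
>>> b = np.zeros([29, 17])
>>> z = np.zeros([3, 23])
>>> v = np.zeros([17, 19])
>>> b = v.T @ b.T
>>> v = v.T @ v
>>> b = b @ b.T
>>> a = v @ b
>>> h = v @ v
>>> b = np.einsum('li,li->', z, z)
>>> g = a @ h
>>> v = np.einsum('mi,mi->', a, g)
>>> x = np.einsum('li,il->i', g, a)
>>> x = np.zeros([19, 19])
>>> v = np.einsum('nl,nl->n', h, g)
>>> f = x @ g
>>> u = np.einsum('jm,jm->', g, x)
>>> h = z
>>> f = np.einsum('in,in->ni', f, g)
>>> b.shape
()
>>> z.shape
(3, 23)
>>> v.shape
(19,)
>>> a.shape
(19, 19)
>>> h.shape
(3, 23)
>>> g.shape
(19, 19)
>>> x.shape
(19, 19)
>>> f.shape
(19, 19)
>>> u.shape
()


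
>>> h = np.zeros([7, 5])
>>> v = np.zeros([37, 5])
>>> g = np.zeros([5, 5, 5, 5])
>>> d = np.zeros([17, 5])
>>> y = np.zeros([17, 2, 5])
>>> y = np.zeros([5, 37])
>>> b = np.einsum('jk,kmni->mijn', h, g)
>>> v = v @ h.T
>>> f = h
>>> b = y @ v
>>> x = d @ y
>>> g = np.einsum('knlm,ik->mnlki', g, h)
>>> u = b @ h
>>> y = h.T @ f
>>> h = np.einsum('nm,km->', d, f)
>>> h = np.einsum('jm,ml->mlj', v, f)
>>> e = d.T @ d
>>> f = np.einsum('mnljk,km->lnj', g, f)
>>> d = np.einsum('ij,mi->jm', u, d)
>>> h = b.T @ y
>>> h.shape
(7, 5)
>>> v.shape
(37, 7)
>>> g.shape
(5, 5, 5, 5, 7)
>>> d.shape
(5, 17)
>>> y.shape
(5, 5)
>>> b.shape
(5, 7)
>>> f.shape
(5, 5, 5)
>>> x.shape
(17, 37)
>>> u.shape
(5, 5)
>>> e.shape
(5, 5)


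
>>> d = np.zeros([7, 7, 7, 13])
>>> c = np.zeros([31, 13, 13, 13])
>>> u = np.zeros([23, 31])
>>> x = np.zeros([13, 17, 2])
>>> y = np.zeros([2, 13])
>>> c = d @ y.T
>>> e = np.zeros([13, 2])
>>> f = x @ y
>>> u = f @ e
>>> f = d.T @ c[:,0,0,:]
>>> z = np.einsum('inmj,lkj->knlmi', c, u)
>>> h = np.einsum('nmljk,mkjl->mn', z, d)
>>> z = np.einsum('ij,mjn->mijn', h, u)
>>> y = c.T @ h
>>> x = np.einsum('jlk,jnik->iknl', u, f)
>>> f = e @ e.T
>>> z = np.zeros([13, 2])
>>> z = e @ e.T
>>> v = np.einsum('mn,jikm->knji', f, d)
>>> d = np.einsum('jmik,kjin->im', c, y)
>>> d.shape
(7, 7)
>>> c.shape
(7, 7, 7, 2)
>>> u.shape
(13, 17, 2)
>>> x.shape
(7, 2, 7, 17)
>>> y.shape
(2, 7, 7, 17)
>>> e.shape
(13, 2)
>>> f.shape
(13, 13)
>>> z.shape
(13, 13)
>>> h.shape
(7, 17)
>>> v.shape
(7, 13, 7, 7)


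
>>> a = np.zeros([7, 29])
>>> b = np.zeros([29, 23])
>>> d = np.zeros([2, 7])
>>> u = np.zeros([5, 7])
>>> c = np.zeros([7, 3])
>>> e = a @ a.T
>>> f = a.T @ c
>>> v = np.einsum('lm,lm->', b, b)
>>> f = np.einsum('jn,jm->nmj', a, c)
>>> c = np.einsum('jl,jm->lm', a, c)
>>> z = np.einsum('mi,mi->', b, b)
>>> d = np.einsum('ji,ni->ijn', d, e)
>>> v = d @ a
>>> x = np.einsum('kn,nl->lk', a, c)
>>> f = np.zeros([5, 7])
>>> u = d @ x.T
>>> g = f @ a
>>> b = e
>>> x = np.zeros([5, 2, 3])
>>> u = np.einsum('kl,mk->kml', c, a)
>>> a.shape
(7, 29)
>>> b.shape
(7, 7)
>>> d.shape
(7, 2, 7)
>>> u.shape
(29, 7, 3)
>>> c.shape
(29, 3)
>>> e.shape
(7, 7)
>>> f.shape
(5, 7)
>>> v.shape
(7, 2, 29)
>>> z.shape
()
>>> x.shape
(5, 2, 3)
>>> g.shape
(5, 29)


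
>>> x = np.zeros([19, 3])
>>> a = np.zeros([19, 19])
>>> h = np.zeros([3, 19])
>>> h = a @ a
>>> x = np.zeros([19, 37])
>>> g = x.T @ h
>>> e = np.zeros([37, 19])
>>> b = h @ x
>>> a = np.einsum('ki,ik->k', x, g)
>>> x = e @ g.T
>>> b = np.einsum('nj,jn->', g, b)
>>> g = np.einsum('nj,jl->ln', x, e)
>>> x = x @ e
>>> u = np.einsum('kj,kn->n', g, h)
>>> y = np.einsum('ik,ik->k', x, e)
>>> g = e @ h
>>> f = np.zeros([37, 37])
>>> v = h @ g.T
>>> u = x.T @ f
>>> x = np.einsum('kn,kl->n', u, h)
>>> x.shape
(37,)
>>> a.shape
(19,)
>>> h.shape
(19, 19)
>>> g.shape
(37, 19)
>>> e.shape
(37, 19)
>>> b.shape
()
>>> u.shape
(19, 37)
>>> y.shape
(19,)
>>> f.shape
(37, 37)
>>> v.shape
(19, 37)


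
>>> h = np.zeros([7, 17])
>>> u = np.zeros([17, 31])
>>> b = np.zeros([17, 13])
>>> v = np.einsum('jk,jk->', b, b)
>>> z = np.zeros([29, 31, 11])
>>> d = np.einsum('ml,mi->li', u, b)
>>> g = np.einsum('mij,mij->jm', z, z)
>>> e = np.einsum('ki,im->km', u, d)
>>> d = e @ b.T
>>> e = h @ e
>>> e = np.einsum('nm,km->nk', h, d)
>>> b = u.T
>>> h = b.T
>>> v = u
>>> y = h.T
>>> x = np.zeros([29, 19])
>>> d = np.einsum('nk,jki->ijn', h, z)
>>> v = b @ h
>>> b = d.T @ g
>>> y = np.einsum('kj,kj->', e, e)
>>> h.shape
(17, 31)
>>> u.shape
(17, 31)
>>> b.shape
(17, 29, 29)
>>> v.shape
(31, 31)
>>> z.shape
(29, 31, 11)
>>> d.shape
(11, 29, 17)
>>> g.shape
(11, 29)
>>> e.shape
(7, 17)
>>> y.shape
()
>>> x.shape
(29, 19)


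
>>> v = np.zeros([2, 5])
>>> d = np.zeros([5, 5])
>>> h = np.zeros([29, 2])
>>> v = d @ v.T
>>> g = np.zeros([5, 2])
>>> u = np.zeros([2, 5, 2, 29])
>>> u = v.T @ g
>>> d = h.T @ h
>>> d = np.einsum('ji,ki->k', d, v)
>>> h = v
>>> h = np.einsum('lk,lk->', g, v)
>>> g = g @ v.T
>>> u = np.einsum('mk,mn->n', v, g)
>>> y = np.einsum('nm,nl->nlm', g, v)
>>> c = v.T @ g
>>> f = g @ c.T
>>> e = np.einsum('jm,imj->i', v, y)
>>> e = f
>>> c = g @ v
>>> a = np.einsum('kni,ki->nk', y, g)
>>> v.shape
(5, 2)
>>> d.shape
(5,)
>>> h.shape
()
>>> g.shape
(5, 5)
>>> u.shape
(5,)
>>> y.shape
(5, 2, 5)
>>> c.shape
(5, 2)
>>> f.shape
(5, 2)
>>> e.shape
(5, 2)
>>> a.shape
(2, 5)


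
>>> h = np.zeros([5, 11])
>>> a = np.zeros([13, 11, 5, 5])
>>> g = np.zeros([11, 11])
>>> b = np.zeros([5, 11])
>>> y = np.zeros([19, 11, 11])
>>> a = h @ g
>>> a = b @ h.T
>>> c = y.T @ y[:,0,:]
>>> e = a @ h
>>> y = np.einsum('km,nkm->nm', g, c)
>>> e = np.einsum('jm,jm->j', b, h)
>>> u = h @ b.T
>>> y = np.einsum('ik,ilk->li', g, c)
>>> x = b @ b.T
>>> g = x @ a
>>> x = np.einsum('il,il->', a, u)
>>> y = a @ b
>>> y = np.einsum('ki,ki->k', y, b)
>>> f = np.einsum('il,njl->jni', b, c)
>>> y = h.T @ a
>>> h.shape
(5, 11)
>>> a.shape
(5, 5)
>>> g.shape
(5, 5)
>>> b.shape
(5, 11)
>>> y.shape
(11, 5)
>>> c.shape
(11, 11, 11)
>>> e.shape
(5,)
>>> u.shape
(5, 5)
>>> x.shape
()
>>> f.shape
(11, 11, 5)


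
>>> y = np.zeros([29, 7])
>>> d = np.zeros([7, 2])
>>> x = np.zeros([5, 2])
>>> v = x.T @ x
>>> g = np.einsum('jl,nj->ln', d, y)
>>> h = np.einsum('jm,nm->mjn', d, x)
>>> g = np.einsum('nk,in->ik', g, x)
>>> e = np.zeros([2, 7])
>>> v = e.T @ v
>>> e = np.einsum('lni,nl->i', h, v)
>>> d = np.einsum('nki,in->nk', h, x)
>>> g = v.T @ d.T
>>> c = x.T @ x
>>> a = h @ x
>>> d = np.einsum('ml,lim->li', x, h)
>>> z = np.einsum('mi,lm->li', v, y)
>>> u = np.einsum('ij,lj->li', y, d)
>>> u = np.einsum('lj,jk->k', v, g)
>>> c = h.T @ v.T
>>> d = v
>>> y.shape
(29, 7)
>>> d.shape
(7, 2)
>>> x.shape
(5, 2)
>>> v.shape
(7, 2)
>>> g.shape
(2, 2)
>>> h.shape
(2, 7, 5)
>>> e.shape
(5,)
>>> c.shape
(5, 7, 7)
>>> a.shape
(2, 7, 2)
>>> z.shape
(29, 2)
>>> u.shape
(2,)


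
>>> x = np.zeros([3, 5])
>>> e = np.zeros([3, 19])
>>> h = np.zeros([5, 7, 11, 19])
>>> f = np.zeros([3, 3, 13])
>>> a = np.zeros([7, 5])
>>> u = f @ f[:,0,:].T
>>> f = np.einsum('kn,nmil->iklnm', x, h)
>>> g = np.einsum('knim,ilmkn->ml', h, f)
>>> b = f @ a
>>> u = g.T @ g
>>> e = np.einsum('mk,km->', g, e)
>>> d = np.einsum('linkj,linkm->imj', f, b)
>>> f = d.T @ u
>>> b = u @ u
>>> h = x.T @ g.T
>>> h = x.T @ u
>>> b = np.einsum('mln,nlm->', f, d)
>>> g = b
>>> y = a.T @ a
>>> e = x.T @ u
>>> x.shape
(3, 5)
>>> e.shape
(5, 3)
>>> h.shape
(5, 3)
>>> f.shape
(7, 5, 3)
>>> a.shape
(7, 5)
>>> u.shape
(3, 3)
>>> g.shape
()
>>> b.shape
()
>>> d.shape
(3, 5, 7)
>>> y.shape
(5, 5)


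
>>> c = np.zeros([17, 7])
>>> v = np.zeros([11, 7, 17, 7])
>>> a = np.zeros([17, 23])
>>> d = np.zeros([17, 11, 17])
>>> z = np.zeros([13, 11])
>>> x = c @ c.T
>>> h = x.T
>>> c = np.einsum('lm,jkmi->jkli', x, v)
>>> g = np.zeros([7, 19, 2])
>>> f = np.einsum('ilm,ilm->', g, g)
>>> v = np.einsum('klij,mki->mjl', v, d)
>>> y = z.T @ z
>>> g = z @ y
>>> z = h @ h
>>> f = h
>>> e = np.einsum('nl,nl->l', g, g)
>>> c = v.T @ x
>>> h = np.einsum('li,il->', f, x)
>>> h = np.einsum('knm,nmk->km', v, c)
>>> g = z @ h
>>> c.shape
(7, 7, 17)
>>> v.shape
(17, 7, 7)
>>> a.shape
(17, 23)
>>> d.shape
(17, 11, 17)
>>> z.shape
(17, 17)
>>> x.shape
(17, 17)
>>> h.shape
(17, 7)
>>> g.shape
(17, 7)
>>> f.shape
(17, 17)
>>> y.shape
(11, 11)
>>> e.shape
(11,)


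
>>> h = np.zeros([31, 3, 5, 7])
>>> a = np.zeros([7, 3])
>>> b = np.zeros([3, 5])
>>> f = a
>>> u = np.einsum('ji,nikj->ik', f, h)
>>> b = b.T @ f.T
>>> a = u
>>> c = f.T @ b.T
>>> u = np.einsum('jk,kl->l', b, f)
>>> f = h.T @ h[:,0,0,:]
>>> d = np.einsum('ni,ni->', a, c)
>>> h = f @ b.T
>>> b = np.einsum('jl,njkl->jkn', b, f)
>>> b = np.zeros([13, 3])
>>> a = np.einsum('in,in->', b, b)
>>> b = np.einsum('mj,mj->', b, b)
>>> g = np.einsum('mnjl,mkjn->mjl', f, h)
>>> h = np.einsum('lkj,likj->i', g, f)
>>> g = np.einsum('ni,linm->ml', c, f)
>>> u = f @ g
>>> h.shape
(5,)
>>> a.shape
()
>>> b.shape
()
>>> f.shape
(7, 5, 3, 7)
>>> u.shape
(7, 5, 3, 7)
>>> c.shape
(3, 5)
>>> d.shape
()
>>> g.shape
(7, 7)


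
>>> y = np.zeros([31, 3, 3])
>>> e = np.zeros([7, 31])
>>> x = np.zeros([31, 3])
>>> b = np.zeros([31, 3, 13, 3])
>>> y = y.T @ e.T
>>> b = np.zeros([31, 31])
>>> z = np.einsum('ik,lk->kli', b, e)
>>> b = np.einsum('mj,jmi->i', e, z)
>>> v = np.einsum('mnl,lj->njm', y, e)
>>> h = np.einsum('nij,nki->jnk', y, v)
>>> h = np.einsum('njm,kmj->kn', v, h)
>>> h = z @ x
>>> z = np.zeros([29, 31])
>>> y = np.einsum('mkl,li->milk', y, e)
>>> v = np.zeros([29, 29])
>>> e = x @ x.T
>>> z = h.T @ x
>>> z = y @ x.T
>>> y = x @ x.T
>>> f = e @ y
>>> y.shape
(31, 31)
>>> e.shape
(31, 31)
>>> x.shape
(31, 3)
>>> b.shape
(31,)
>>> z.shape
(3, 31, 7, 31)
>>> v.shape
(29, 29)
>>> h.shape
(31, 7, 3)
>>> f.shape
(31, 31)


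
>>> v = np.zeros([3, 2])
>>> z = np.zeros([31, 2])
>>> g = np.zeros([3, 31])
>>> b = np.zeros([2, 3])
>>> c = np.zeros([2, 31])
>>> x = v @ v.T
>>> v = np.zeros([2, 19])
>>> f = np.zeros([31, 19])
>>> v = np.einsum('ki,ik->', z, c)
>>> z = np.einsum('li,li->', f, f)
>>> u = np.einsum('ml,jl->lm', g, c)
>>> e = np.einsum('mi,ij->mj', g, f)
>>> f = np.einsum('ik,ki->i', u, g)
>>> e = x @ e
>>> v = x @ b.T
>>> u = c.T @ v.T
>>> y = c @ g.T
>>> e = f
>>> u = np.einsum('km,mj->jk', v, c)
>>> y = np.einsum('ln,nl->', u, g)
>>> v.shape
(3, 2)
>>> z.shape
()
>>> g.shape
(3, 31)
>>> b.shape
(2, 3)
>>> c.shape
(2, 31)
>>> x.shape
(3, 3)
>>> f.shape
(31,)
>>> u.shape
(31, 3)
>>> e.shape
(31,)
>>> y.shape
()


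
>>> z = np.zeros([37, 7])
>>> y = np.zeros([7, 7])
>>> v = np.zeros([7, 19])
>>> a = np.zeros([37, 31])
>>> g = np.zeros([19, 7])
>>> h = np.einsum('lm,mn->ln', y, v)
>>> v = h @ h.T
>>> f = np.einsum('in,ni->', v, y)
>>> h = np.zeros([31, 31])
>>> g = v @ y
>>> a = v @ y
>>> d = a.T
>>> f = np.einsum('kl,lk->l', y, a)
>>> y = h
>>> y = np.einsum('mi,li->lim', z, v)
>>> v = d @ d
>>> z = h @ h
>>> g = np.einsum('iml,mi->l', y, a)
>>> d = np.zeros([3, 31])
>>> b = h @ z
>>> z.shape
(31, 31)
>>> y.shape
(7, 7, 37)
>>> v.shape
(7, 7)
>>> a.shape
(7, 7)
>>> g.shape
(37,)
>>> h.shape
(31, 31)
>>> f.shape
(7,)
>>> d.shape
(3, 31)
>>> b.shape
(31, 31)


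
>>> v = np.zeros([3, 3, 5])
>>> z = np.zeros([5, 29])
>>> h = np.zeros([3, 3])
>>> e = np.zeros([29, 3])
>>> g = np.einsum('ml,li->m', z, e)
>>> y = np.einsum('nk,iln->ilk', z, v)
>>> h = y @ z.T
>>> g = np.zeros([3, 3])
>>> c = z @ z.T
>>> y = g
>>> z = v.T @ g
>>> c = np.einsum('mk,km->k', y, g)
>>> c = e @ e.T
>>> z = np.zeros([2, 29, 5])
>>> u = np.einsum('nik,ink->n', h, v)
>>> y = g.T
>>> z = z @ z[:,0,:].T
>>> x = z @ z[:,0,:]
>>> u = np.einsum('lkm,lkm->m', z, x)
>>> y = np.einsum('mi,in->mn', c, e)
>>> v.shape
(3, 3, 5)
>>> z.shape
(2, 29, 2)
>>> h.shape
(3, 3, 5)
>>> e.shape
(29, 3)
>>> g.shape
(3, 3)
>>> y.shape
(29, 3)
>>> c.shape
(29, 29)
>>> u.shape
(2,)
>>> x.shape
(2, 29, 2)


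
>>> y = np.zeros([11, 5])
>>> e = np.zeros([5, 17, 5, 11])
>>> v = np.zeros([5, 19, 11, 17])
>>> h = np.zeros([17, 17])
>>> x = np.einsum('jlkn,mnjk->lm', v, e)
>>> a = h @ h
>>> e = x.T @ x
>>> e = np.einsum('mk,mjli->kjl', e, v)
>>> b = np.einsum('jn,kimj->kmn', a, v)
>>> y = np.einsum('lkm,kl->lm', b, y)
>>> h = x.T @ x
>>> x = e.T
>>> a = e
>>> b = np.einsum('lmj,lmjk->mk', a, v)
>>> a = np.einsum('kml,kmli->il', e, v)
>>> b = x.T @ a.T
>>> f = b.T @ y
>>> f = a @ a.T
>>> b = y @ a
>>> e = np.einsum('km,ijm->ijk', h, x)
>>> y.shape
(5, 17)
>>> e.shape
(11, 19, 5)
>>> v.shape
(5, 19, 11, 17)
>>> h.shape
(5, 5)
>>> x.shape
(11, 19, 5)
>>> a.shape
(17, 11)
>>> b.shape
(5, 11)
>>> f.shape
(17, 17)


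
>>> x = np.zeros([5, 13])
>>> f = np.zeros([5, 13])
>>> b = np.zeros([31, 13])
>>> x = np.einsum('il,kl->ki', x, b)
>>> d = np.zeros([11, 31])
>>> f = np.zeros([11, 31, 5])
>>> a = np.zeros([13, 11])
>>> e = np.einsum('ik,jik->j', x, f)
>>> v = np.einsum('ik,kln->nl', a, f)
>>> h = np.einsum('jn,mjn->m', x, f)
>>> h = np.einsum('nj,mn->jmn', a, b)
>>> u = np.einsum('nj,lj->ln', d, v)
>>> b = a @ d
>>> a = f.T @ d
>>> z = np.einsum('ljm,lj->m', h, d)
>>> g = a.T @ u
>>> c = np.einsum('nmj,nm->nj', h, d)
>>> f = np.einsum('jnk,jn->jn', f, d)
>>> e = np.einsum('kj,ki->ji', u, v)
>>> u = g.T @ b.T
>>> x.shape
(31, 5)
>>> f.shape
(11, 31)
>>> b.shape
(13, 31)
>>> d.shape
(11, 31)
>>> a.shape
(5, 31, 31)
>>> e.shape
(11, 31)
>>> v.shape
(5, 31)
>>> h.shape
(11, 31, 13)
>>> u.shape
(11, 31, 13)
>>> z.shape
(13,)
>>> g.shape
(31, 31, 11)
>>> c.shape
(11, 13)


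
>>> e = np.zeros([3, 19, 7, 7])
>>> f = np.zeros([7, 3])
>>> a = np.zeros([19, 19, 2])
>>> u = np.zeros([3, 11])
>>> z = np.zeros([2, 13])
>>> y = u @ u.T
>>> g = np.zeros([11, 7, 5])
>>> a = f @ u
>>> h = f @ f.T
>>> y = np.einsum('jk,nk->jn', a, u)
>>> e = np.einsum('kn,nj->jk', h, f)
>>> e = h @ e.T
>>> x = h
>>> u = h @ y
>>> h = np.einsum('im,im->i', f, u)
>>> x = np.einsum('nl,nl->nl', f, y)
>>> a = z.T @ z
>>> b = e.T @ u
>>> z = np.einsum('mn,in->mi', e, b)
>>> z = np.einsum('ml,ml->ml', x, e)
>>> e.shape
(7, 3)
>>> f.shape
(7, 3)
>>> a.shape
(13, 13)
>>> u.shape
(7, 3)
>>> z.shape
(7, 3)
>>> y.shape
(7, 3)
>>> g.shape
(11, 7, 5)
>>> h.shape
(7,)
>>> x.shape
(7, 3)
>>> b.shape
(3, 3)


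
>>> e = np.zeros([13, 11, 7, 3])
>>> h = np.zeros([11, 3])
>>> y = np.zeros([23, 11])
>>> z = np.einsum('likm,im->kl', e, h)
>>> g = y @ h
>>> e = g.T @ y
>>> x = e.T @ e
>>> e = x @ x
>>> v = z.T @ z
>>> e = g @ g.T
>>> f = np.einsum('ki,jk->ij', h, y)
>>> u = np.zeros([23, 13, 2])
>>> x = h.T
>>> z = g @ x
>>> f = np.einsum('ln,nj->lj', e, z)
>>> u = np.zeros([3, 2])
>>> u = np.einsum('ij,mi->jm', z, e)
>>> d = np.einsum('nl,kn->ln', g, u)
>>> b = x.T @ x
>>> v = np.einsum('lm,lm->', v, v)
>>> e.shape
(23, 23)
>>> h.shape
(11, 3)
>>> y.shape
(23, 11)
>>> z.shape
(23, 11)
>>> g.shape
(23, 3)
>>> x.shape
(3, 11)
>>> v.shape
()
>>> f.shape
(23, 11)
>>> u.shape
(11, 23)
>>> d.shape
(3, 23)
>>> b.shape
(11, 11)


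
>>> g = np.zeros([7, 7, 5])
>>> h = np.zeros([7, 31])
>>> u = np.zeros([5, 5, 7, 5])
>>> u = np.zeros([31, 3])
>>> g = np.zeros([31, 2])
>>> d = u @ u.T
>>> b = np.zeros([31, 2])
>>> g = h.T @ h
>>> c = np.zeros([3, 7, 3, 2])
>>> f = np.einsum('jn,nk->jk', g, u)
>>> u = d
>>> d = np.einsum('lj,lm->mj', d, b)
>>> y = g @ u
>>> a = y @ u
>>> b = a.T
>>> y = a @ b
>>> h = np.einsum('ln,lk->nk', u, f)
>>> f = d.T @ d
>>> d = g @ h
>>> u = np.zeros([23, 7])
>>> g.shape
(31, 31)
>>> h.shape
(31, 3)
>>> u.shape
(23, 7)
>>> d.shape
(31, 3)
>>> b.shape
(31, 31)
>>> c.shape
(3, 7, 3, 2)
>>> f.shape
(31, 31)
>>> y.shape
(31, 31)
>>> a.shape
(31, 31)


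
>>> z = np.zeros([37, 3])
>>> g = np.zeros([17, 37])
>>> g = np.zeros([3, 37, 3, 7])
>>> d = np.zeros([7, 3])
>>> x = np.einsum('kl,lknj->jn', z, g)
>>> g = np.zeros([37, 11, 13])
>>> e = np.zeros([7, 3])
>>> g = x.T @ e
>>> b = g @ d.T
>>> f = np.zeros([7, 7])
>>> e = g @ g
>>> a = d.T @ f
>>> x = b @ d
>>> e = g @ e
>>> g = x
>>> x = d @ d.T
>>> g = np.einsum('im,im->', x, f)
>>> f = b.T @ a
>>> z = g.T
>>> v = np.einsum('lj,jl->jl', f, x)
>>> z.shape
()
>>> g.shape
()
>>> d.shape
(7, 3)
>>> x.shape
(7, 7)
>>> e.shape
(3, 3)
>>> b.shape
(3, 7)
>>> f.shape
(7, 7)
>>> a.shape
(3, 7)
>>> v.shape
(7, 7)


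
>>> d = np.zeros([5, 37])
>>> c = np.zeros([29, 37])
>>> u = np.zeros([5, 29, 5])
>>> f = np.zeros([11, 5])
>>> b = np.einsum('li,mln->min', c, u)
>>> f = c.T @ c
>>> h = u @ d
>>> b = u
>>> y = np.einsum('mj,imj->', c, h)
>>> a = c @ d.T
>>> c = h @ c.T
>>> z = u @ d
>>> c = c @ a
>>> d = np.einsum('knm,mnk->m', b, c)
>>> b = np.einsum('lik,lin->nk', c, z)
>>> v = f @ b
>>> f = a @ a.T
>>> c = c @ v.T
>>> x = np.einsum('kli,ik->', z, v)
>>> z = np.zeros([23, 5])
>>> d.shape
(5,)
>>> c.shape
(5, 29, 37)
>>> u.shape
(5, 29, 5)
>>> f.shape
(29, 29)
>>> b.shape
(37, 5)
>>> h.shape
(5, 29, 37)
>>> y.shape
()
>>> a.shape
(29, 5)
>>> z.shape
(23, 5)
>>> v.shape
(37, 5)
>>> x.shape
()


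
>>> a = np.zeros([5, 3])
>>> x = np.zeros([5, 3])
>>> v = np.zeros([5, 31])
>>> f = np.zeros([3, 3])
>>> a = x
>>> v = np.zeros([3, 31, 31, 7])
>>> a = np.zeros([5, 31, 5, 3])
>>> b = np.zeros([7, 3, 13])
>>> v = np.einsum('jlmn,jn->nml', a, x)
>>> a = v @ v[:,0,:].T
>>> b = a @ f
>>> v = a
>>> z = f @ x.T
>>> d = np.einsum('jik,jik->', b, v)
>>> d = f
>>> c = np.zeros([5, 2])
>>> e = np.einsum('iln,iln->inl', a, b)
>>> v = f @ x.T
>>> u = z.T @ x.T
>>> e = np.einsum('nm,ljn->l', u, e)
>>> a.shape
(3, 5, 3)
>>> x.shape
(5, 3)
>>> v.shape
(3, 5)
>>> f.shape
(3, 3)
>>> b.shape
(3, 5, 3)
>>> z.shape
(3, 5)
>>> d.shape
(3, 3)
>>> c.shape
(5, 2)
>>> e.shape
(3,)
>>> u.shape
(5, 5)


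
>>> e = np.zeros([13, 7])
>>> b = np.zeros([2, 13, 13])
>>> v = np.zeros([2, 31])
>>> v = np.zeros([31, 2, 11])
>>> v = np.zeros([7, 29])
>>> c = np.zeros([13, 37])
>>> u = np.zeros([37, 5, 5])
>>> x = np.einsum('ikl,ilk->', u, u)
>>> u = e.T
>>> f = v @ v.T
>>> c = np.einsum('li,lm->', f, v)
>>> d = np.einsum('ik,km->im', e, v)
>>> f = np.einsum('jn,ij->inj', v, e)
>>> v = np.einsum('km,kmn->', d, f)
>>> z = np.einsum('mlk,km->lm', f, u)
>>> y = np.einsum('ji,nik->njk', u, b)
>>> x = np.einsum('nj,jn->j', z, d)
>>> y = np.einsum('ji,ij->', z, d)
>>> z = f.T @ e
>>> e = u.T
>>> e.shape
(13, 7)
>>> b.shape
(2, 13, 13)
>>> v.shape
()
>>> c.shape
()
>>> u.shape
(7, 13)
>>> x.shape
(13,)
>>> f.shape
(13, 29, 7)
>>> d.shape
(13, 29)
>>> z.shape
(7, 29, 7)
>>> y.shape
()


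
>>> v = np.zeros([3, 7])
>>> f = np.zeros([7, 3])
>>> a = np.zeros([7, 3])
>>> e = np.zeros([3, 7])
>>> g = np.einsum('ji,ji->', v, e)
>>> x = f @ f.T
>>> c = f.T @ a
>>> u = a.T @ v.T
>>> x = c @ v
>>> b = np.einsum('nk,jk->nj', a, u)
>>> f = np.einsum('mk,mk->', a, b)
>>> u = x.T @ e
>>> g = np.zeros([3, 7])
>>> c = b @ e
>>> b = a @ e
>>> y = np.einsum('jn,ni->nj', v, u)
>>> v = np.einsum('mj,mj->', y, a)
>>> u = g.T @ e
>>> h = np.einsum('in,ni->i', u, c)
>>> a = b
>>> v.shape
()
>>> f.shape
()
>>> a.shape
(7, 7)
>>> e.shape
(3, 7)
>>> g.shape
(3, 7)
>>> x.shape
(3, 7)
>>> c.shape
(7, 7)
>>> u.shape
(7, 7)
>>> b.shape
(7, 7)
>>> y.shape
(7, 3)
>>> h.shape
(7,)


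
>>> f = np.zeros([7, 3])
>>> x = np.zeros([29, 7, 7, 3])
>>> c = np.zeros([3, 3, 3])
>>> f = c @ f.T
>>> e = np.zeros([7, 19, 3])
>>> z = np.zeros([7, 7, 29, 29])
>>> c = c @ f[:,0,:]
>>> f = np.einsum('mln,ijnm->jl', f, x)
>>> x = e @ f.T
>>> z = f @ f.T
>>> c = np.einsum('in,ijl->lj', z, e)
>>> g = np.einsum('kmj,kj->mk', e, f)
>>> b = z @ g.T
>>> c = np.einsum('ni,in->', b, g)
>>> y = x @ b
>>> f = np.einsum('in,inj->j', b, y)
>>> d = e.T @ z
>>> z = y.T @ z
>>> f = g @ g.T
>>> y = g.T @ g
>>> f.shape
(19, 19)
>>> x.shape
(7, 19, 7)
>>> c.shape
()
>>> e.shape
(7, 19, 3)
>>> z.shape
(19, 19, 7)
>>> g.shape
(19, 7)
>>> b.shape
(7, 19)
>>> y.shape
(7, 7)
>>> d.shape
(3, 19, 7)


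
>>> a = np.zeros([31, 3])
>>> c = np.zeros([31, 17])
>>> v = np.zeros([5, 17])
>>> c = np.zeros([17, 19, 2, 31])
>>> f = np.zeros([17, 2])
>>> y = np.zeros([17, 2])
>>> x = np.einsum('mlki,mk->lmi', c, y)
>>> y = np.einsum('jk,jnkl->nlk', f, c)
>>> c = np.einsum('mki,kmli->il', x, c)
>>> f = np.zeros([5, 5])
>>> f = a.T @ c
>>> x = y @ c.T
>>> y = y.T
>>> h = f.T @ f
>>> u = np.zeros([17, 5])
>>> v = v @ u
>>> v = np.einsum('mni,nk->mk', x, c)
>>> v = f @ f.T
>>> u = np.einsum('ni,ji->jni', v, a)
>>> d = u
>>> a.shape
(31, 3)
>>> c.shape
(31, 2)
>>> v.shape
(3, 3)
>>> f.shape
(3, 2)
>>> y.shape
(2, 31, 19)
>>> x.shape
(19, 31, 31)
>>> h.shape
(2, 2)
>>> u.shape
(31, 3, 3)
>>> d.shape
(31, 3, 3)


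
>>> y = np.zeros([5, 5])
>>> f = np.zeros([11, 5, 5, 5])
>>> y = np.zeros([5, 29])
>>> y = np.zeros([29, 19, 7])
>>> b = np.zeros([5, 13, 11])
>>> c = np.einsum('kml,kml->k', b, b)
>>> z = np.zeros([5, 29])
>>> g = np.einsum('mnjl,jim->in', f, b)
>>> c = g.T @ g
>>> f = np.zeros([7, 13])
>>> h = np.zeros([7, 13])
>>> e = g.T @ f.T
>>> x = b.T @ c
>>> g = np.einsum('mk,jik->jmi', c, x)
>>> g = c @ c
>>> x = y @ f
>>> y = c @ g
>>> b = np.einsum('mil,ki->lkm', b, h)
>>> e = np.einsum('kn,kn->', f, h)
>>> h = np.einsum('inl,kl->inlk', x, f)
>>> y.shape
(5, 5)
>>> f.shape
(7, 13)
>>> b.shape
(11, 7, 5)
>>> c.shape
(5, 5)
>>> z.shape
(5, 29)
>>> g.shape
(5, 5)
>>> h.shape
(29, 19, 13, 7)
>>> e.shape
()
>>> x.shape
(29, 19, 13)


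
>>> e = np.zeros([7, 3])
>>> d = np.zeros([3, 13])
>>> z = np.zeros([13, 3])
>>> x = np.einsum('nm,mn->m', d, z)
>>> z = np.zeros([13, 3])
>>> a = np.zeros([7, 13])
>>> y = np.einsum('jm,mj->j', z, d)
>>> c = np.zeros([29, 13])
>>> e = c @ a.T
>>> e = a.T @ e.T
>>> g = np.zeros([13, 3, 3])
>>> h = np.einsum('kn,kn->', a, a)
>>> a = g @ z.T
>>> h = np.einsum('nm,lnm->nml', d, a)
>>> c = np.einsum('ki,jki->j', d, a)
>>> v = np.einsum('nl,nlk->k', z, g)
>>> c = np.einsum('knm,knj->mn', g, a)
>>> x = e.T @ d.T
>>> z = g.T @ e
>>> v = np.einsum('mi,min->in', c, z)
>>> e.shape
(13, 29)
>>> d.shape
(3, 13)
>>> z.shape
(3, 3, 29)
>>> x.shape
(29, 3)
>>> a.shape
(13, 3, 13)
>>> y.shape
(13,)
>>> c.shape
(3, 3)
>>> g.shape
(13, 3, 3)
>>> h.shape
(3, 13, 13)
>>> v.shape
(3, 29)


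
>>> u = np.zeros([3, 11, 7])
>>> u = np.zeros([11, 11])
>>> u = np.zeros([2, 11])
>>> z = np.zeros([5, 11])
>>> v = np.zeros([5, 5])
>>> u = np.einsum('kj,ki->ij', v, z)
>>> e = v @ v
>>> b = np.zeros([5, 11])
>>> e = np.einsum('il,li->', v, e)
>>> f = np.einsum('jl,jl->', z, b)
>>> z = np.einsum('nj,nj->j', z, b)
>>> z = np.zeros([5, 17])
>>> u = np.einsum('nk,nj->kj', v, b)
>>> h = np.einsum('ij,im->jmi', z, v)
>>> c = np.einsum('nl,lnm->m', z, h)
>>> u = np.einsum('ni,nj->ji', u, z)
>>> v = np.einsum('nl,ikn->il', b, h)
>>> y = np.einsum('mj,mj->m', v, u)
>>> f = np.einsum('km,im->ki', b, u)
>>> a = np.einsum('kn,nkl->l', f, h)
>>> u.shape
(17, 11)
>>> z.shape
(5, 17)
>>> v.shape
(17, 11)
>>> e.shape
()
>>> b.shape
(5, 11)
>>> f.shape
(5, 17)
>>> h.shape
(17, 5, 5)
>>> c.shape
(5,)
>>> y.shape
(17,)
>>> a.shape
(5,)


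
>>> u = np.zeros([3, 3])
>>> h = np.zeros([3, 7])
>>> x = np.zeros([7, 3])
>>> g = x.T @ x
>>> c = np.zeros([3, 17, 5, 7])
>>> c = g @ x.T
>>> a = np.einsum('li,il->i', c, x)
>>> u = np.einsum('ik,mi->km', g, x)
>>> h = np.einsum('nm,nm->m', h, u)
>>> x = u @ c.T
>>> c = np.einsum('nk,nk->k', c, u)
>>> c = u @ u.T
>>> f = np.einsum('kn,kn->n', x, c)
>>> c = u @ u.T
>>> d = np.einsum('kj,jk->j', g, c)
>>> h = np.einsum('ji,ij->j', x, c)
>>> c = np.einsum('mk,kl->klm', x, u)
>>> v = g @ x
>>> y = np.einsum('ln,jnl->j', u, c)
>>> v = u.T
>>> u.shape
(3, 7)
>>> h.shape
(3,)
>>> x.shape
(3, 3)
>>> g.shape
(3, 3)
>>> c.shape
(3, 7, 3)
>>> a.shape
(7,)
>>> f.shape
(3,)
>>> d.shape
(3,)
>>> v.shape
(7, 3)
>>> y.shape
(3,)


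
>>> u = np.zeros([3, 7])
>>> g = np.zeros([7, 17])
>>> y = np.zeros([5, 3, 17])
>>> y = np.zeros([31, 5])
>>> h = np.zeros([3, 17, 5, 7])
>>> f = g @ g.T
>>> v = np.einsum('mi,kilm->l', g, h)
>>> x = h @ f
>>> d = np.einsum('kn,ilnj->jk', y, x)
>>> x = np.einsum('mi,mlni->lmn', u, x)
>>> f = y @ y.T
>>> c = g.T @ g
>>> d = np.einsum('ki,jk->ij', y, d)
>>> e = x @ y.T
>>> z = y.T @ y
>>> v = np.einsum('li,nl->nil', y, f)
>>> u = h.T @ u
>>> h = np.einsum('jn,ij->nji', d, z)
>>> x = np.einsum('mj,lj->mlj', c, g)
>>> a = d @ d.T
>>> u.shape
(7, 5, 17, 7)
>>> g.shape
(7, 17)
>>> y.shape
(31, 5)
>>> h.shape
(7, 5, 5)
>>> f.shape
(31, 31)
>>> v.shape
(31, 5, 31)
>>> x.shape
(17, 7, 17)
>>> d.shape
(5, 7)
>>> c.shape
(17, 17)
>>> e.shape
(17, 3, 31)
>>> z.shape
(5, 5)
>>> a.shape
(5, 5)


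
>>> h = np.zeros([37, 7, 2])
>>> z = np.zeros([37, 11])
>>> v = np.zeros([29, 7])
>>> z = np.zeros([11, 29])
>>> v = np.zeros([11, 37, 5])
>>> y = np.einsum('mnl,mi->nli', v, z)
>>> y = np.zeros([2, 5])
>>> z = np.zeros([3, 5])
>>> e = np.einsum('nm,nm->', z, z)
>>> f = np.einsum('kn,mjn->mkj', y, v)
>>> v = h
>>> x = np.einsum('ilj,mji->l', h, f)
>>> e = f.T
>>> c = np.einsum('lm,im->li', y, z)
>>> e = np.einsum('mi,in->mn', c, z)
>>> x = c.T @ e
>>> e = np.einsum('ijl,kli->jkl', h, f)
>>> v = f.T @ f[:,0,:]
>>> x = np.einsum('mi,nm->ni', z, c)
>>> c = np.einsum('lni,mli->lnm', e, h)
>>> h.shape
(37, 7, 2)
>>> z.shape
(3, 5)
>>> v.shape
(37, 2, 37)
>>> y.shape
(2, 5)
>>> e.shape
(7, 11, 2)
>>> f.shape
(11, 2, 37)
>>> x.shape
(2, 5)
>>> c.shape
(7, 11, 37)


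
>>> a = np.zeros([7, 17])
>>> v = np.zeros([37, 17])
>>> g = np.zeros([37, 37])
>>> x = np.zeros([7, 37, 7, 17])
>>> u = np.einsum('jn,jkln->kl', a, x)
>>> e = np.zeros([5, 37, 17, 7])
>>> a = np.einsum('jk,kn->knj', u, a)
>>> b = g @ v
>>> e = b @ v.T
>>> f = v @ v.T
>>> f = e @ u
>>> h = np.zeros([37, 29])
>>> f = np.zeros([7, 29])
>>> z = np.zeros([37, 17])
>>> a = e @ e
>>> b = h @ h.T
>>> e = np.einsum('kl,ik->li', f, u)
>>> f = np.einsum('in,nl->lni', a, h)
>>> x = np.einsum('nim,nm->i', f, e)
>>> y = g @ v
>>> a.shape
(37, 37)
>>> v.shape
(37, 17)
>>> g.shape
(37, 37)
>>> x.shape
(37,)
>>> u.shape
(37, 7)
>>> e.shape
(29, 37)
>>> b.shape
(37, 37)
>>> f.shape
(29, 37, 37)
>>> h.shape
(37, 29)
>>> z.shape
(37, 17)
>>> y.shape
(37, 17)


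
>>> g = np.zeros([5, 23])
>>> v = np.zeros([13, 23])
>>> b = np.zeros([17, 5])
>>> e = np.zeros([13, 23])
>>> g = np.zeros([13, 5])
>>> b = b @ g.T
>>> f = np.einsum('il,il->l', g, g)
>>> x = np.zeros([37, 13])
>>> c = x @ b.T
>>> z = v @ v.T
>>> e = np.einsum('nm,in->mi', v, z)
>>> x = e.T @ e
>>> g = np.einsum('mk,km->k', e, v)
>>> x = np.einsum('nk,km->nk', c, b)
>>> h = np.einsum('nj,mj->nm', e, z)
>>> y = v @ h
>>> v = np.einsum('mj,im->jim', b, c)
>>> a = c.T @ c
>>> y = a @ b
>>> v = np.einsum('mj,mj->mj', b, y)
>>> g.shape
(13,)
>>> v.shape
(17, 13)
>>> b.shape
(17, 13)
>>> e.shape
(23, 13)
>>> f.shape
(5,)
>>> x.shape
(37, 17)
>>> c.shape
(37, 17)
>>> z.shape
(13, 13)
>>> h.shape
(23, 13)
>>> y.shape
(17, 13)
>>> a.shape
(17, 17)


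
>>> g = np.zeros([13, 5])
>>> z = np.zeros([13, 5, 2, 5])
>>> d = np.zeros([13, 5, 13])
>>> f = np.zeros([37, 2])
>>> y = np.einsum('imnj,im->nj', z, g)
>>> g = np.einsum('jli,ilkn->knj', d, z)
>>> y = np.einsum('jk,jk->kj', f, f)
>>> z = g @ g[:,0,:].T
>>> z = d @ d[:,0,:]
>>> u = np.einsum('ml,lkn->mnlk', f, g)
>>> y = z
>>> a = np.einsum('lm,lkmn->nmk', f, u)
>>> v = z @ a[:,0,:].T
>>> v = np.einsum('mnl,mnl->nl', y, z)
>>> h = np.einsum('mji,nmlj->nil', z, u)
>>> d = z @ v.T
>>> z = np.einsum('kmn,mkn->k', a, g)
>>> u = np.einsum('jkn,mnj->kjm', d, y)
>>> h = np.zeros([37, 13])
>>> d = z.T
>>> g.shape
(2, 5, 13)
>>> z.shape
(5,)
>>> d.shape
(5,)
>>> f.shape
(37, 2)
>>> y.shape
(13, 5, 13)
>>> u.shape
(5, 13, 13)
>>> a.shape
(5, 2, 13)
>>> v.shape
(5, 13)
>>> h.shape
(37, 13)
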